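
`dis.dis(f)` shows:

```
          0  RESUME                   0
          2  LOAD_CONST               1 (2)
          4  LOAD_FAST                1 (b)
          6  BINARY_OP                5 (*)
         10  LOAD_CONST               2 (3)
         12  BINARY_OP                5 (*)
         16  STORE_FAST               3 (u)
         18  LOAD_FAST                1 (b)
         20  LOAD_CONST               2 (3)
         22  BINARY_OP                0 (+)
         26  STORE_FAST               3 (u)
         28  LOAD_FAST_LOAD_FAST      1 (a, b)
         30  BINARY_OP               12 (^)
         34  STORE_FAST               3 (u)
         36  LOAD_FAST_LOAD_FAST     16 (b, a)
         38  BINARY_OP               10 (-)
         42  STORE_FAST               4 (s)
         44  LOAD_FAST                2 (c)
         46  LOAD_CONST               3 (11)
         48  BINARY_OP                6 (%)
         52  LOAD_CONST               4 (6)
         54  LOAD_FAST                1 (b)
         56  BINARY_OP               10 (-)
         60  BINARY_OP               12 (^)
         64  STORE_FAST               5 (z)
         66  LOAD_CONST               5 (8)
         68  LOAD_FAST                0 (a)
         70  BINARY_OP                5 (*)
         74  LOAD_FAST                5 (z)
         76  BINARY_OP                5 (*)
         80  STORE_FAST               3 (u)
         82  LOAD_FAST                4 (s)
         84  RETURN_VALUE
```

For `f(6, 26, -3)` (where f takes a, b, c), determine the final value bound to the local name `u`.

LOAD_CONST → push 2. Stack: [2]
LOAD_FAST b → push 26. Stack: [2, 26]
BINARY_OP * → 2 * 26 = 52. Stack: [52]
LOAD_CONST → push 3. Stack: [52, 3]
BINARY_OP * → 52 * 3 = 156. Stack: [156]
STORE_FAST u → u=156. Stack: []
LOAD_FAST b → push 26. Stack: [26]
LOAD_CONST → push 3. Stack: [26, 3]
BINARY_OP + → 26 + 3 = 29. Stack: [29]
STORE_FAST u → u=29. Stack: []
LOAD_FAST_LOAD_FAST a,b → push 6,26. Stack: [6, 26]
BINARY_OP ^ → 6 ^ 26 = 28. Stack: [28]
STORE_FAST u → u=28. Stack: []
LOAD_FAST_LOAD_FAST b,a → push 26,6. Stack: [26, 6]
BINARY_OP - → 26 - 6 = 20. Stack: [20]
STORE_FAST s → s=20. Stack: []
LOAD_FAST c → push -3. Stack: [-3]
LOAD_CONST → push 11. Stack: [-3, 11]
BINARY_OP % → -3 % 11 = 8. Stack: [8]
LOAD_CONST → push 6. Stack: [8, 6]
LOAD_FAST b → push 26. Stack: [8, 6, 26]
BINARY_OP - → 6 - 26 = -20. Stack: [8, -20]
BINARY_OP ^ → 8 ^ -20 = -28. Stack: [-28]
STORE_FAST z → z=-28. Stack: []
LOAD_CONST → push 8. Stack: [8]
LOAD_FAST a → push 6. Stack: [8, 6]
BINARY_OP * → 8 * 6 = 48. Stack: [48]
LOAD_FAST z → push -28. Stack: [48, -28]
BINARY_OP * → 48 * -28 = -1344. Stack: [-1344]
STORE_FAST u → u=-1344. Stack: []
LOAD_FAST s → push 20. Stack: [20]
RETURN_VALUE → return 20.

-1344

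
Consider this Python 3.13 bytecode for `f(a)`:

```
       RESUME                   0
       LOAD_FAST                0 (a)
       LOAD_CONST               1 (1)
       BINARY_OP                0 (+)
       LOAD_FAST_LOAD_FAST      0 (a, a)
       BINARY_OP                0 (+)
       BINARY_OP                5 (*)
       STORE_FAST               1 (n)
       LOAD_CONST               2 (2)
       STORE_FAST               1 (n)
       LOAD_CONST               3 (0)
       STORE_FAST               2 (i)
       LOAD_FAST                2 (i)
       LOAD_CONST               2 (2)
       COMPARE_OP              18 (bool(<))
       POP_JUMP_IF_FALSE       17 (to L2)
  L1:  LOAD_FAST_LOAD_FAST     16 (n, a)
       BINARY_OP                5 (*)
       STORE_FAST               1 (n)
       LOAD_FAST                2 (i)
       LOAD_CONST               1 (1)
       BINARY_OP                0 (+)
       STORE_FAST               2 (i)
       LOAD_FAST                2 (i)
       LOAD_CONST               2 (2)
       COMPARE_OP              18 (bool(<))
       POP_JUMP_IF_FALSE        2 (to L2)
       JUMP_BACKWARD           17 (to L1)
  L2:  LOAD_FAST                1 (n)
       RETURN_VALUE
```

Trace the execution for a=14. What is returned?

LOAD_FAST a → push 14. Stack: [14]
LOAD_CONST → push 1. Stack: [14, 1]
BINARY_OP + → 14 + 1 = 15. Stack: [15]
LOAD_FAST_LOAD_FAST a,a → push 14,14. Stack: [15, 14, 14]
BINARY_OP + → 14 + 14 = 28. Stack: [15, 28]
BINARY_OP * → 15 * 28 = 420. Stack: [420]
STORE_FAST n → n=420. Stack: []
LOAD_CONST → push 2. Stack: [2]
STORE_FAST n → n=2. Stack: []
LOAD_CONST → push 0. Stack: [0]
STORE_FAST i → i=0. Stack: []
LOAD_FAST i → push 0. Stack: [0]
LOAD_CONST → push 2. Stack: [0, 2]
COMPARE_OP bool(<) → 0 vs 2 = True. Stack: [True]
POP_JUMP_IF_FALSE → pop True; no jump. Stack: []
LOAD_FAST_LOAD_FAST n,a → push 2,14. Stack: [2, 14]
BINARY_OP * → 2 * 14 = 28. Stack: [28]
STORE_FAST n → n=28. Stack: []
LOAD_FAST i → push 0. Stack: [0]
LOAD_CONST → push 1. Stack: [0, 1]
BINARY_OP + → 0 + 1 = 1. Stack: [1]
STORE_FAST i → i=1. Stack: []
LOAD_FAST i → push 1. Stack: [1]
LOAD_CONST → push 2. Stack: [1, 2]
COMPARE_OP bool(<) → 1 vs 2 = True. Stack: [True]
POP_JUMP_IF_FALSE → pop True; no jump. Stack: []
LOAD_FAST_LOAD_FAST n,a → push 28,14. Stack: [28, 14]
BINARY_OP * → 28 * 14 = 392. Stack: [392]
STORE_FAST n → n=392. Stack: []
LOAD_FAST i → push 1. Stack: [1]
LOAD_CONST → push 1. Stack: [1, 1]
BINARY_OP + → 1 + 1 = 2. Stack: [2]
STORE_FAST i → i=2. Stack: []
LOAD_FAST i → push 2. Stack: [2]
LOAD_CONST → push 2. Stack: [2, 2]
COMPARE_OP bool(<) → 2 vs 2 = False. Stack: [False]
POP_JUMP_IF_FALSE → pop False; jump. Stack: []
LOAD_FAST n → push 392. Stack: [392]
RETURN_VALUE → return 392.

392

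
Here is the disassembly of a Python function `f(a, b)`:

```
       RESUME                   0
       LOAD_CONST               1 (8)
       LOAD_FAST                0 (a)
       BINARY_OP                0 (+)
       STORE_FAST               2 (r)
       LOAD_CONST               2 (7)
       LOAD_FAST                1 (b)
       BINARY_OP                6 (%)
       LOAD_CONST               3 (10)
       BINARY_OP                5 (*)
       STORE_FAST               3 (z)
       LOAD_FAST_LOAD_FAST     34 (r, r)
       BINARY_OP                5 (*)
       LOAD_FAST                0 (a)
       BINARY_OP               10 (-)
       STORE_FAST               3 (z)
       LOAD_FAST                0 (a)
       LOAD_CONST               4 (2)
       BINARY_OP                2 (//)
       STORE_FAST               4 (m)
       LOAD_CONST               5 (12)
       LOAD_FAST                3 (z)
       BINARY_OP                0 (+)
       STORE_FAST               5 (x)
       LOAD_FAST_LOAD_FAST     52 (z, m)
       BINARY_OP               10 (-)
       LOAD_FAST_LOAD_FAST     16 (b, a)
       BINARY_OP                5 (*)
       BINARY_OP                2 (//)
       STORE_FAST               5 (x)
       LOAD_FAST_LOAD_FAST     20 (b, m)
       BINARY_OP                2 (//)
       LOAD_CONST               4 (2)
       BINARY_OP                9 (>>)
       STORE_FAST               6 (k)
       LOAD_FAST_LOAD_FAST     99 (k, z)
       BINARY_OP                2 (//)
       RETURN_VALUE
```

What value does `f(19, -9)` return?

-1

LOAD_CONST → push 8. Stack: [8]
LOAD_FAST a → push 19. Stack: [8, 19]
BINARY_OP + → 8 + 19 = 27. Stack: [27]
STORE_FAST r → r=27. Stack: []
LOAD_CONST → push 7. Stack: [7]
LOAD_FAST b → push -9. Stack: [7, -9]
BINARY_OP % → 7 % -9 = -2. Stack: [-2]
LOAD_CONST → push 10. Stack: [-2, 10]
BINARY_OP * → -2 * 10 = -20. Stack: [-20]
STORE_FAST z → z=-20. Stack: []
LOAD_FAST_LOAD_FAST r,r → push 27,27. Stack: [27, 27]
BINARY_OP * → 27 * 27 = 729. Stack: [729]
LOAD_FAST a → push 19. Stack: [729, 19]
BINARY_OP - → 729 - 19 = 710. Stack: [710]
STORE_FAST z → z=710. Stack: []
LOAD_FAST a → push 19. Stack: [19]
LOAD_CONST → push 2. Stack: [19, 2]
BINARY_OP // → 19 // 2 = 9. Stack: [9]
STORE_FAST m → m=9. Stack: []
LOAD_CONST → push 12. Stack: [12]
LOAD_FAST z → push 710. Stack: [12, 710]
BINARY_OP + → 12 + 710 = 722. Stack: [722]
STORE_FAST x → x=722. Stack: []
LOAD_FAST_LOAD_FAST z,m → push 710,9. Stack: [710, 9]
BINARY_OP - → 710 - 9 = 701. Stack: [701]
LOAD_FAST_LOAD_FAST b,a → push -9,19. Stack: [701, -9, 19]
BINARY_OP * → -9 * 19 = -171. Stack: [701, -171]
BINARY_OP // → 701 // -171 = -5. Stack: [-5]
STORE_FAST x → x=-5. Stack: []
LOAD_FAST_LOAD_FAST b,m → push -9,9. Stack: [-9, 9]
BINARY_OP // → -9 // 9 = -1. Stack: [-1]
LOAD_CONST → push 2. Stack: [-1, 2]
BINARY_OP >> → -1 >> 2 = -1. Stack: [-1]
STORE_FAST k → k=-1. Stack: []
LOAD_FAST_LOAD_FAST k,z → push -1,710. Stack: [-1, 710]
BINARY_OP // → -1 // 710 = -1. Stack: [-1]
RETURN_VALUE → return -1.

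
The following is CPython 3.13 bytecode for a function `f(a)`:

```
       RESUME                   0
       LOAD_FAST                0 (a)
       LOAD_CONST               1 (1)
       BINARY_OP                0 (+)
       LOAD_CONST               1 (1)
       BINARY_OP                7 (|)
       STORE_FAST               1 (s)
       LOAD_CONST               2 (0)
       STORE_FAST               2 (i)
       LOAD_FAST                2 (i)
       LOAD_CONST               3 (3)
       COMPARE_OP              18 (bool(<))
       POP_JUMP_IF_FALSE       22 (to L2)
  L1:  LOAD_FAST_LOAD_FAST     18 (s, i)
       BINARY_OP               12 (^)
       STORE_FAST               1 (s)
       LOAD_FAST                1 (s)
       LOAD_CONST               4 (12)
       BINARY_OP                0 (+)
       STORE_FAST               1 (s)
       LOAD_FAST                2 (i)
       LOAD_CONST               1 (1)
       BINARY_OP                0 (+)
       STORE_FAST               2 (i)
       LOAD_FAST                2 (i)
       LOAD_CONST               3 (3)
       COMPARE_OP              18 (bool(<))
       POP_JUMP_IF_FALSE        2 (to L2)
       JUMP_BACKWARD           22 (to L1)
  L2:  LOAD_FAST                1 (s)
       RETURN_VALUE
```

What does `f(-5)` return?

LOAD_FAST a → push -5. Stack: [-5]
LOAD_CONST → push 1. Stack: [-5, 1]
BINARY_OP + → -5 + 1 = -4. Stack: [-4]
LOAD_CONST → push 1. Stack: [-4, 1]
BINARY_OP | → -4 | 1 = -3. Stack: [-3]
STORE_FAST s → s=-3. Stack: []
LOAD_CONST → push 0. Stack: [0]
STORE_FAST i → i=0. Stack: []
LOAD_FAST i → push 0. Stack: [0]
LOAD_CONST → push 3. Stack: [0, 3]
COMPARE_OP bool(<) → 0 vs 3 = True. Stack: [True]
POP_JUMP_IF_FALSE → pop True; no jump. Stack: []
LOAD_FAST_LOAD_FAST s,i → push -3,0. Stack: [-3, 0]
BINARY_OP ^ → -3 ^ 0 = -3. Stack: [-3]
STORE_FAST s → s=-3. Stack: []
LOAD_FAST s → push -3. Stack: [-3]
LOAD_CONST → push 12. Stack: [-3, 12]
BINARY_OP + → -3 + 12 = 9. Stack: [9]
STORE_FAST s → s=9. Stack: []
LOAD_FAST i → push 0. Stack: [0]
LOAD_CONST → push 1. Stack: [0, 1]
BINARY_OP + → 0 + 1 = 1. Stack: [1]
STORE_FAST i → i=1. Stack: []
LOAD_FAST i → push 1. Stack: [1]
LOAD_CONST → push 3. Stack: [1, 3]
COMPARE_OP bool(<) → 1 vs 3 = True. Stack: [True]
POP_JUMP_IF_FALSE → pop True; no jump. Stack: []
LOAD_FAST_LOAD_FAST s,i → push 9,1. Stack: [9, 1]
BINARY_OP ^ → 9 ^ 1 = 8. Stack: [8]
STORE_FAST s → s=8. Stack: []
LOAD_FAST s → push 8. Stack: [8]
LOAD_CONST → push 12. Stack: [8, 12]
BINARY_OP + → 8 + 12 = 20. Stack: [20]
STORE_FAST s → s=20. Stack: []
LOAD_FAST i → push 1. Stack: [1]
LOAD_CONST → push 1. Stack: [1, 1]
BINARY_OP + → 1 + 1 = 2. Stack: [2]
STORE_FAST i → i=2. Stack: []
LOAD_FAST i → push 2. Stack: [2]
LOAD_CONST → push 3. Stack: [2, 3]
COMPARE_OP bool(<) → 2 vs 3 = True. Stack: [True]
POP_JUMP_IF_FALSE → pop True; no jump. Stack: []
LOAD_FAST_LOAD_FAST s,i → push 20,2. Stack: [20, 2]
BINARY_OP ^ → 20 ^ 2 = 22. Stack: [22]
STORE_FAST s → s=22. Stack: []
LOAD_FAST s → push 22. Stack: [22]
LOAD_CONST → push 12. Stack: [22, 12]
BINARY_OP + → 22 + 12 = 34. Stack: [34]
STORE_FAST s → s=34. Stack: []
LOAD_FAST i → push 2. Stack: [2]
LOAD_CONST → push 1. Stack: [2, 1]
BINARY_OP + → 2 + 1 = 3. Stack: [3]
STORE_FAST i → i=3. Stack: []
LOAD_FAST i → push 3. Stack: [3]
LOAD_CONST → push 3. Stack: [3, 3]
COMPARE_OP bool(<) → 3 vs 3 = False. Stack: [False]
POP_JUMP_IF_FALSE → pop False; jump. Stack: []
LOAD_FAST s → push 34. Stack: [34]
RETURN_VALUE → return 34.

34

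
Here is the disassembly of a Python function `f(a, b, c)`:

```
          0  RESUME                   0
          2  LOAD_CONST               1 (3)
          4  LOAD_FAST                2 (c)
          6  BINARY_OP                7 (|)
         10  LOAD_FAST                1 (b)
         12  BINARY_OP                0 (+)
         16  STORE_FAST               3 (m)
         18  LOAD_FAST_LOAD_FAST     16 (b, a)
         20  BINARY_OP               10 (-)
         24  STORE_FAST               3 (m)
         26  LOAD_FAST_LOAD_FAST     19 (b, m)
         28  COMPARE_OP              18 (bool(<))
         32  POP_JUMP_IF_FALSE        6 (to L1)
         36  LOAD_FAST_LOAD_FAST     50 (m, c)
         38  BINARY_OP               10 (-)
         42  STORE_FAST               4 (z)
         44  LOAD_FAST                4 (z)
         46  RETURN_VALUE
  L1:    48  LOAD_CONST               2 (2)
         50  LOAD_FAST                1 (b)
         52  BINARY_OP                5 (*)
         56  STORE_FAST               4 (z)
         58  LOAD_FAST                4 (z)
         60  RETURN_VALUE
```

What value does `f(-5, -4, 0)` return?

1

LOAD_CONST → push 3. Stack: [3]
LOAD_FAST c → push 0. Stack: [3, 0]
BINARY_OP | → 3 | 0 = 3. Stack: [3]
LOAD_FAST b → push -4. Stack: [3, -4]
BINARY_OP + → 3 + -4 = -1. Stack: [-1]
STORE_FAST m → m=-1. Stack: []
LOAD_FAST_LOAD_FAST b,a → push -4,-5. Stack: [-4, -5]
BINARY_OP - → -4 - -5 = 1. Stack: [1]
STORE_FAST m → m=1. Stack: []
LOAD_FAST_LOAD_FAST b,m → push -4,1. Stack: [-4, 1]
COMPARE_OP bool(<) → -4 vs 1 = True. Stack: [True]
POP_JUMP_IF_FALSE → pop True; no jump. Stack: []
LOAD_FAST_LOAD_FAST m,c → push 1,0. Stack: [1, 0]
BINARY_OP - → 1 - 0 = 1. Stack: [1]
STORE_FAST z → z=1. Stack: []
LOAD_FAST z → push 1. Stack: [1]
RETURN_VALUE → return 1.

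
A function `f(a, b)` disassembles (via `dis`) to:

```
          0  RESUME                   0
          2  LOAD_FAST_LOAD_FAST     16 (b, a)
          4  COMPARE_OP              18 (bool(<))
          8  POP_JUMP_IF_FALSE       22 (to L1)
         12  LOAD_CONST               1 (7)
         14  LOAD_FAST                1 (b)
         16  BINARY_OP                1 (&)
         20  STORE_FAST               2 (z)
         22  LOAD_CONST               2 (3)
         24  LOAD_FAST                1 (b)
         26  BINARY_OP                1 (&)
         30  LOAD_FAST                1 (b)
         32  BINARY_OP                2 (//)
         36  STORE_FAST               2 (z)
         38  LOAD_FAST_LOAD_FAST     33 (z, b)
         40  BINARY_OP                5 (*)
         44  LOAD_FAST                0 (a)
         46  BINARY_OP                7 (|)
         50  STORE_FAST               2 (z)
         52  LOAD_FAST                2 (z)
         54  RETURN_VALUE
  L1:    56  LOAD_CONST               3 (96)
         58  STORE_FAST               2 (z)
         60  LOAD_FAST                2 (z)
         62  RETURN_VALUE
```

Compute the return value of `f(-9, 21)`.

LOAD_FAST_LOAD_FAST b,a → push 21,-9. Stack: [21, -9]
COMPARE_OP bool(<) → 21 vs -9 = False. Stack: [False]
POP_JUMP_IF_FALSE → pop False; jump. Stack: []
LOAD_CONST → push 96. Stack: [96]
STORE_FAST z → z=96. Stack: []
LOAD_FAST z → push 96. Stack: [96]
RETURN_VALUE → return 96.

96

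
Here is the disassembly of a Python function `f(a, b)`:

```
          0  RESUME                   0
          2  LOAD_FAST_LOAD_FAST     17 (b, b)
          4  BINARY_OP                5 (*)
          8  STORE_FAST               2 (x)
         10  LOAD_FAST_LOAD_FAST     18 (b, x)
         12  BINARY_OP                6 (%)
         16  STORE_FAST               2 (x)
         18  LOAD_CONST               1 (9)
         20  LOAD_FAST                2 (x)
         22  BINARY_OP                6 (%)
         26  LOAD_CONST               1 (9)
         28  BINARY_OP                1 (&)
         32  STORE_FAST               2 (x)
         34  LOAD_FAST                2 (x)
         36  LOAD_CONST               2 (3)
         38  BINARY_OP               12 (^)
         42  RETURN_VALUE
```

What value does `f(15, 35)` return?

LOAD_FAST_LOAD_FAST b,b → push 35,35. Stack: [35, 35]
BINARY_OP * → 35 * 35 = 1225. Stack: [1225]
STORE_FAST x → x=1225. Stack: []
LOAD_FAST_LOAD_FAST b,x → push 35,1225. Stack: [35, 1225]
BINARY_OP % → 35 % 1225 = 35. Stack: [35]
STORE_FAST x → x=35. Stack: []
LOAD_CONST → push 9. Stack: [9]
LOAD_FAST x → push 35. Stack: [9, 35]
BINARY_OP % → 9 % 35 = 9. Stack: [9]
LOAD_CONST → push 9. Stack: [9, 9]
BINARY_OP & → 9 & 9 = 9. Stack: [9]
STORE_FAST x → x=9. Stack: []
LOAD_FAST x → push 9. Stack: [9]
LOAD_CONST → push 3. Stack: [9, 3]
BINARY_OP ^ → 9 ^ 3 = 10. Stack: [10]
RETURN_VALUE → return 10.

10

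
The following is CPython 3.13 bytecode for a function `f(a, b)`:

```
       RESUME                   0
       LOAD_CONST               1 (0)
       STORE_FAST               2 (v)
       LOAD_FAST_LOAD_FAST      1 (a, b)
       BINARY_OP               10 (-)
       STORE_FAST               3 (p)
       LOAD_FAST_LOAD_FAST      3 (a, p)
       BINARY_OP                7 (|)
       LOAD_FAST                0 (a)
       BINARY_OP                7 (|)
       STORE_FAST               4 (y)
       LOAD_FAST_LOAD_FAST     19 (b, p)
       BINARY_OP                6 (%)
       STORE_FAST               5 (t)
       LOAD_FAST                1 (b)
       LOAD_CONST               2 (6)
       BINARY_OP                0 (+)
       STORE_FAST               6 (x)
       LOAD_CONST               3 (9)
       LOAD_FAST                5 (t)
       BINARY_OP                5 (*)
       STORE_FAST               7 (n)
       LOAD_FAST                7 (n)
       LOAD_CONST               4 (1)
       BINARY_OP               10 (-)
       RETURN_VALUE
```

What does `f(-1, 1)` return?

-10

LOAD_CONST → push 0. Stack: [0]
STORE_FAST v → v=0. Stack: []
LOAD_FAST_LOAD_FAST a,b → push -1,1. Stack: [-1, 1]
BINARY_OP - → -1 - 1 = -2. Stack: [-2]
STORE_FAST p → p=-2. Stack: []
LOAD_FAST_LOAD_FAST a,p → push -1,-2. Stack: [-1, -2]
BINARY_OP | → -1 | -2 = -1. Stack: [-1]
LOAD_FAST a → push -1. Stack: [-1, -1]
BINARY_OP | → -1 | -1 = -1. Stack: [-1]
STORE_FAST y → y=-1. Stack: []
LOAD_FAST_LOAD_FAST b,p → push 1,-2. Stack: [1, -2]
BINARY_OP % → 1 % -2 = -1. Stack: [-1]
STORE_FAST t → t=-1. Stack: []
LOAD_FAST b → push 1. Stack: [1]
LOAD_CONST → push 6. Stack: [1, 6]
BINARY_OP + → 1 + 6 = 7. Stack: [7]
STORE_FAST x → x=7. Stack: []
LOAD_CONST → push 9. Stack: [9]
LOAD_FAST t → push -1. Stack: [9, -1]
BINARY_OP * → 9 * -1 = -9. Stack: [-9]
STORE_FAST n → n=-9. Stack: []
LOAD_FAST n → push -9. Stack: [-9]
LOAD_CONST → push 1. Stack: [-9, 1]
BINARY_OP - → -9 - 1 = -10. Stack: [-10]
RETURN_VALUE → return -10.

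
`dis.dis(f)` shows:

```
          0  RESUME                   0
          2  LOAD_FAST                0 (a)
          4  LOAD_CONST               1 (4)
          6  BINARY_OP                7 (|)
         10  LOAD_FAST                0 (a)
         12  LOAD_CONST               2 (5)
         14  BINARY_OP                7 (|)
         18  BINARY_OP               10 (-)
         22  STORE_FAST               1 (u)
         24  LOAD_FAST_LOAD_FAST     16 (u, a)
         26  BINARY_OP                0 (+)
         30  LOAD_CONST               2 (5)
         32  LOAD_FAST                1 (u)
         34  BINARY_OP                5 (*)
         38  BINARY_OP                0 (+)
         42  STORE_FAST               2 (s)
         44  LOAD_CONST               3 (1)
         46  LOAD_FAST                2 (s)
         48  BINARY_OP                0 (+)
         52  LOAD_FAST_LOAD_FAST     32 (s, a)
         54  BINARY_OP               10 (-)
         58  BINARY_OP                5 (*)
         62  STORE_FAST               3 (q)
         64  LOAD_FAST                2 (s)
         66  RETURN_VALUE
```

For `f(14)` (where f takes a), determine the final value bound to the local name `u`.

-1

LOAD_FAST a → push 14. Stack: [14]
LOAD_CONST → push 4. Stack: [14, 4]
BINARY_OP | → 14 | 4 = 14. Stack: [14]
LOAD_FAST a → push 14. Stack: [14, 14]
LOAD_CONST → push 5. Stack: [14, 14, 5]
BINARY_OP | → 14 | 5 = 15. Stack: [14, 15]
BINARY_OP - → 14 - 15 = -1. Stack: [-1]
STORE_FAST u → u=-1. Stack: []
LOAD_FAST_LOAD_FAST u,a → push -1,14. Stack: [-1, 14]
BINARY_OP + → -1 + 14 = 13. Stack: [13]
LOAD_CONST → push 5. Stack: [13, 5]
LOAD_FAST u → push -1. Stack: [13, 5, -1]
BINARY_OP * → 5 * -1 = -5. Stack: [13, -5]
BINARY_OP + → 13 + -5 = 8. Stack: [8]
STORE_FAST s → s=8. Stack: []
LOAD_CONST → push 1. Stack: [1]
LOAD_FAST s → push 8. Stack: [1, 8]
BINARY_OP + → 1 + 8 = 9. Stack: [9]
LOAD_FAST_LOAD_FAST s,a → push 8,14. Stack: [9, 8, 14]
BINARY_OP - → 8 - 14 = -6. Stack: [9, -6]
BINARY_OP * → 9 * -6 = -54. Stack: [-54]
STORE_FAST q → q=-54. Stack: []
LOAD_FAST s → push 8. Stack: [8]
RETURN_VALUE → return 8.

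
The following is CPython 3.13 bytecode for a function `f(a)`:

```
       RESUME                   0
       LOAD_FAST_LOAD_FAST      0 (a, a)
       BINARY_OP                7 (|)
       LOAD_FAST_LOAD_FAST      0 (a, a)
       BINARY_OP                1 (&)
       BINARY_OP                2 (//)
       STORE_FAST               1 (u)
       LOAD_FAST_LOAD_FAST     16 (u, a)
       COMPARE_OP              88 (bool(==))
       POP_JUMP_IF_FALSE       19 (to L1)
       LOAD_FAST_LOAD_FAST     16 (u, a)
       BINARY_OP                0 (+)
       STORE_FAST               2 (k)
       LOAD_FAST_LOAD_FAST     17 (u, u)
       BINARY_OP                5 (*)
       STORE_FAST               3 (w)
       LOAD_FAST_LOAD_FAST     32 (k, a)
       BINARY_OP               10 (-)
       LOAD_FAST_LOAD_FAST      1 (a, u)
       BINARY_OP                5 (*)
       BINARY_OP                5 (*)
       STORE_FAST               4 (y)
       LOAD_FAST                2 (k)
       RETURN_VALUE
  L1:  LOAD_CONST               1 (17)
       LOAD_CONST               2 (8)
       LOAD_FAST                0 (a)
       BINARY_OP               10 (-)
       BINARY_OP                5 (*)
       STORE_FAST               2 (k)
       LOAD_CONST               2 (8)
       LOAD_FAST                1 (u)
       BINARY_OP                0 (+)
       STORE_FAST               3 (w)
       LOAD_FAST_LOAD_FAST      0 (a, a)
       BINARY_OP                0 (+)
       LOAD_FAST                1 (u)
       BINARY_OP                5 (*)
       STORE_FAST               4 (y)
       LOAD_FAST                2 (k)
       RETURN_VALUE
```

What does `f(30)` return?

LOAD_FAST_LOAD_FAST a,a → push 30,30. Stack: [30, 30]
BINARY_OP | → 30 | 30 = 30. Stack: [30]
LOAD_FAST_LOAD_FAST a,a → push 30,30. Stack: [30, 30, 30]
BINARY_OP & → 30 & 30 = 30. Stack: [30, 30]
BINARY_OP // → 30 // 30 = 1. Stack: [1]
STORE_FAST u → u=1. Stack: []
LOAD_FAST_LOAD_FAST u,a → push 1,30. Stack: [1, 30]
COMPARE_OP bool(==) → 1 vs 30 = False. Stack: [False]
POP_JUMP_IF_FALSE → pop False; jump. Stack: []
LOAD_CONST → push 17. Stack: [17]
LOAD_CONST → push 8. Stack: [17, 8]
LOAD_FAST a → push 30. Stack: [17, 8, 30]
BINARY_OP - → 8 - 30 = -22. Stack: [17, -22]
BINARY_OP * → 17 * -22 = -374. Stack: [-374]
STORE_FAST k → k=-374. Stack: []
LOAD_CONST → push 8. Stack: [8]
LOAD_FAST u → push 1. Stack: [8, 1]
BINARY_OP + → 8 + 1 = 9. Stack: [9]
STORE_FAST w → w=9. Stack: []
LOAD_FAST_LOAD_FAST a,a → push 30,30. Stack: [30, 30]
BINARY_OP + → 30 + 30 = 60. Stack: [60]
LOAD_FAST u → push 1. Stack: [60, 1]
BINARY_OP * → 60 * 1 = 60. Stack: [60]
STORE_FAST y → y=60. Stack: []
LOAD_FAST k → push -374. Stack: [-374]
RETURN_VALUE → return -374.

-374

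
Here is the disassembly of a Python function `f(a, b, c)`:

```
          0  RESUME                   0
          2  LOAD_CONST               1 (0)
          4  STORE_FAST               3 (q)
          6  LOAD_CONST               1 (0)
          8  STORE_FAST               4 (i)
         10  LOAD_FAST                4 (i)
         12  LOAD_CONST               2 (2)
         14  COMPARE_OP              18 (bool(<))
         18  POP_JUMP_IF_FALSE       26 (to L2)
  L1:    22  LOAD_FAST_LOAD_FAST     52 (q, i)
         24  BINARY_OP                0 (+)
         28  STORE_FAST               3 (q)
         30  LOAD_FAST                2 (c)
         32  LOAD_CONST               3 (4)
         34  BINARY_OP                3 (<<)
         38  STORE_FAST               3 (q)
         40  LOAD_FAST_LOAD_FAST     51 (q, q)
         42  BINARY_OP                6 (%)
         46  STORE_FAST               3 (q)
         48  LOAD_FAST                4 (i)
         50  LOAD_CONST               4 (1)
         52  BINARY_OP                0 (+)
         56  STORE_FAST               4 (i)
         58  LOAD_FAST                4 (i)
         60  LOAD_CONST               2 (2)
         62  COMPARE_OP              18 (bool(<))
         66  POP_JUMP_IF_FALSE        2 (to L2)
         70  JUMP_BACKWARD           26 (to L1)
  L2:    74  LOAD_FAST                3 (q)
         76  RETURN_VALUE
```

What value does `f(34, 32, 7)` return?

0

LOAD_CONST → push 0. Stack: [0]
STORE_FAST q → q=0. Stack: []
LOAD_CONST → push 0. Stack: [0]
STORE_FAST i → i=0. Stack: []
LOAD_FAST i → push 0. Stack: [0]
LOAD_CONST → push 2. Stack: [0, 2]
COMPARE_OP bool(<) → 0 vs 2 = True. Stack: [True]
POP_JUMP_IF_FALSE → pop True; no jump. Stack: []
LOAD_FAST_LOAD_FAST q,i → push 0,0. Stack: [0, 0]
BINARY_OP + → 0 + 0 = 0. Stack: [0]
STORE_FAST q → q=0. Stack: []
LOAD_FAST c → push 7. Stack: [7]
LOAD_CONST → push 4. Stack: [7, 4]
BINARY_OP << → 7 << 4 = 112. Stack: [112]
STORE_FAST q → q=112. Stack: []
LOAD_FAST_LOAD_FAST q,q → push 112,112. Stack: [112, 112]
BINARY_OP % → 112 % 112 = 0. Stack: [0]
STORE_FAST q → q=0. Stack: []
LOAD_FAST i → push 0. Stack: [0]
LOAD_CONST → push 1. Stack: [0, 1]
BINARY_OP + → 0 + 1 = 1. Stack: [1]
STORE_FAST i → i=1. Stack: []
LOAD_FAST i → push 1. Stack: [1]
LOAD_CONST → push 2. Stack: [1, 2]
COMPARE_OP bool(<) → 1 vs 2 = True. Stack: [True]
POP_JUMP_IF_FALSE → pop True; no jump. Stack: []
LOAD_FAST_LOAD_FAST q,i → push 0,1. Stack: [0, 1]
BINARY_OP + → 0 + 1 = 1. Stack: [1]
STORE_FAST q → q=1. Stack: []
LOAD_FAST c → push 7. Stack: [7]
LOAD_CONST → push 4. Stack: [7, 4]
BINARY_OP << → 7 << 4 = 112. Stack: [112]
STORE_FAST q → q=112. Stack: []
LOAD_FAST_LOAD_FAST q,q → push 112,112. Stack: [112, 112]
BINARY_OP % → 112 % 112 = 0. Stack: [0]
STORE_FAST q → q=0. Stack: []
LOAD_FAST i → push 1. Stack: [1]
LOAD_CONST → push 1. Stack: [1, 1]
BINARY_OP + → 1 + 1 = 2. Stack: [2]
STORE_FAST i → i=2. Stack: []
LOAD_FAST i → push 2. Stack: [2]
LOAD_CONST → push 2. Stack: [2, 2]
COMPARE_OP bool(<) → 2 vs 2 = False. Stack: [False]
POP_JUMP_IF_FALSE → pop False; jump. Stack: []
LOAD_FAST q → push 0. Stack: [0]
RETURN_VALUE → return 0.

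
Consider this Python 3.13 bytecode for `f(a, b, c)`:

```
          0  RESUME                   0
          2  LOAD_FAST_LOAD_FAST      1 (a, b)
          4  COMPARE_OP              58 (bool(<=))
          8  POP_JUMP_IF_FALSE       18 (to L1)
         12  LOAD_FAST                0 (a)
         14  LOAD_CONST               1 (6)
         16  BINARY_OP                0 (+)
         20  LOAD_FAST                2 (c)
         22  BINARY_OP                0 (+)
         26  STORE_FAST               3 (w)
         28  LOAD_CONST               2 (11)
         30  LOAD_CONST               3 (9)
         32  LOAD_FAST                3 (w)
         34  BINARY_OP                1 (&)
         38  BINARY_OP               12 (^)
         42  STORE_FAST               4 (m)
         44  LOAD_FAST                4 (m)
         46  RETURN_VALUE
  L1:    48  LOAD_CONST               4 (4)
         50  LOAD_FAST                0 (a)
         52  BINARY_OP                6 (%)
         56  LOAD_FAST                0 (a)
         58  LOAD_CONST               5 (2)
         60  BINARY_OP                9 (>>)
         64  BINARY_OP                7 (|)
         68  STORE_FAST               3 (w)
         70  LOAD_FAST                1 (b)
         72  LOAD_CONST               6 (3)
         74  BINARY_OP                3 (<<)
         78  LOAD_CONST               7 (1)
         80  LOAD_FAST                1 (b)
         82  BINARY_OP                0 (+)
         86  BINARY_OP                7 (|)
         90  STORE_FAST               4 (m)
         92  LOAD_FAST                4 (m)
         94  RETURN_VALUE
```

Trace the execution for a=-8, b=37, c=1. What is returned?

2

LOAD_FAST_LOAD_FAST a,b → push -8,37. Stack: [-8, 37]
COMPARE_OP bool(<=) → -8 vs 37 = True. Stack: [True]
POP_JUMP_IF_FALSE → pop True; no jump. Stack: []
LOAD_FAST a → push -8. Stack: [-8]
LOAD_CONST → push 6. Stack: [-8, 6]
BINARY_OP + → -8 + 6 = -2. Stack: [-2]
LOAD_FAST c → push 1. Stack: [-2, 1]
BINARY_OP + → -2 + 1 = -1. Stack: [-1]
STORE_FAST w → w=-1. Stack: []
LOAD_CONST → push 11. Stack: [11]
LOAD_CONST → push 9. Stack: [11, 9]
LOAD_FAST w → push -1. Stack: [11, 9, -1]
BINARY_OP & → 9 & -1 = 9. Stack: [11, 9]
BINARY_OP ^ → 11 ^ 9 = 2. Stack: [2]
STORE_FAST m → m=2. Stack: []
LOAD_FAST m → push 2. Stack: [2]
RETURN_VALUE → return 2.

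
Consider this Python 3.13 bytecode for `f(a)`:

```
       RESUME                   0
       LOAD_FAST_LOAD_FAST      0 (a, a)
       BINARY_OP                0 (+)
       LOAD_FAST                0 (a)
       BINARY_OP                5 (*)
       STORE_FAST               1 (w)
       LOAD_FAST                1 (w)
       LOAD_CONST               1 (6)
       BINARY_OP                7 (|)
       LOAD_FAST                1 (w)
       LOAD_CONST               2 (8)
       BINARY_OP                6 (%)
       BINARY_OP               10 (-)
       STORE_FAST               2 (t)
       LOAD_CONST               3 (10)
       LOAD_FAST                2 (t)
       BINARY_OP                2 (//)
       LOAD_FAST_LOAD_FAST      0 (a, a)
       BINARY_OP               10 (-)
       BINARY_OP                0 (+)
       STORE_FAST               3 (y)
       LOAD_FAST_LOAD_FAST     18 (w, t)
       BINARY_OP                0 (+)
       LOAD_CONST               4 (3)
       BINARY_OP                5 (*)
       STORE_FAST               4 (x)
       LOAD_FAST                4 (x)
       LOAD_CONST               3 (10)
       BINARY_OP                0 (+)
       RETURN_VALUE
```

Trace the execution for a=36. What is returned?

15580

LOAD_FAST_LOAD_FAST a,a → push 36,36. Stack: [36, 36]
BINARY_OP + → 36 + 36 = 72. Stack: [72]
LOAD_FAST a → push 36. Stack: [72, 36]
BINARY_OP * → 72 * 36 = 2592. Stack: [2592]
STORE_FAST w → w=2592. Stack: []
LOAD_FAST w → push 2592. Stack: [2592]
LOAD_CONST → push 6. Stack: [2592, 6]
BINARY_OP | → 2592 | 6 = 2598. Stack: [2598]
LOAD_FAST w → push 2592. Stack: [2598, 2592]
LOAD_CONST → push 8. Stack: [2598, 2592, 8]
BINARY_OP % → 2592 % 8 = 0. Stack: [2598, 0]
BINARY_OP - → 2598 - 0 = 2598. Stack: [2598]
STORE_FAST t → t=2598. Stack: []
LOAD_CONST → push 10. Stack: [10]
LOAD_FAST t → push 2598. Stack: [10, 2598]
BINARY_OP // → 10 // 2598 = 0. Stack: [0]
LOAD_FAST_LOAD_FAST a,a → push 36,36. Stack: [0, 36, 36]
BINARY_OP - → 36 - 36 = 0. Stack: [0, 0]
BINARY_OP + → 0 + 0 = 0. Stack: [0]
STORE_FAST y → y=0. Stack: []
LOAD_FAST_LOAD_FAST w,t → push 2592,2598. Stack: [2592, 2598]
BINARY_OP + → 2592 + 2598 = 5190. Stack: [5190]
LOAD_CONST → push 3. Stack: [5190, 3]
BINARY_OP * → 5190 * 3 = 15570. Stack: [15570]
STORE_FAST x → x=15570. Stack: []
LOAD_FAST x → push 15570. Stack: [15570]
LOAD_CONST → push 10. Stack: [15570, 10]
BINARY_OP + → 15570 + 10 = 15580. Stack: [15580]
RETURN_VALUE → return 15580.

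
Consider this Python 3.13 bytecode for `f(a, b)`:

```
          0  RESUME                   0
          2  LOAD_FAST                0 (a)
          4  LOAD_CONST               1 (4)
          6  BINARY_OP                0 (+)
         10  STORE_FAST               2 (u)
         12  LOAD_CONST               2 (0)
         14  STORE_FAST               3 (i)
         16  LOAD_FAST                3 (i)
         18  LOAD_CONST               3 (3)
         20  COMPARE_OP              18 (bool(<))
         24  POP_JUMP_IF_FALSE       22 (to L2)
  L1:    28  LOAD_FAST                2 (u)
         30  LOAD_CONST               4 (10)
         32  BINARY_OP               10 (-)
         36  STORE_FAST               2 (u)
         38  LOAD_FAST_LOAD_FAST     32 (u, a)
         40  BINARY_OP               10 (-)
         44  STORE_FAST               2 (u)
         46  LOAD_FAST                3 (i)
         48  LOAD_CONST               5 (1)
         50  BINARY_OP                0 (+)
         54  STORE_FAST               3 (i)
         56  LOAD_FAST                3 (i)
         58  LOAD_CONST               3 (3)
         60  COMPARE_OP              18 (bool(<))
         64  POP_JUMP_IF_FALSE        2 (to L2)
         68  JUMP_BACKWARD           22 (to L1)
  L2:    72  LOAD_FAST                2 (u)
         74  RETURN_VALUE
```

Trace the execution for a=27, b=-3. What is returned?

LOAD_FAST a → push 27. Stack: [27]
LOAD_CONST → push 4. Stack: [27, 4]
BINARY_OP + → 27 + 4 = 31. Stack: [31]
STORE_FAST u → u=31. Stack: []
LOAD_CONST → push 0. Stack: [0]
STORE_FAST i → i=0. Stack: []
LOAD_FAST i → push 0. Stack: [0]
LOAD_CONST → push 3. Stack: [0, 3]
COMPARE_OP bool(<) → 0 vs 3 = True. Stack: [True]
POP_JUMP_IF_FALSE → pop True; no jump. Stack: []
LOAD_FAST u → push 31. Stack: [31]
LOAD_CONST → push 10. Stack: [31, 10]
BINARY_OP - → 31 - 10 = 21. Stack: [21]
STORE_FAST u → u=21. Stack: []
LOAD_FAST_LOAD_FAST u,a → push 21,27. Stack: [21, 27]
BINARY_OP - → 21 - 27 = -6. Stack: [-6]
STORE_FAST u → u=-6. Stack: []
LOAD_FAST i → push 0. Stack: [0]
LOAD_CONST → push 1. Stack: [0, 1]
BINARY_OP + → 0 + 1 = 1. Stack: [1]
STORE_FAST i → i=1. Stack: []
LOAD_FAST i → push 1. Stack: [1]
LOAD_CONST → push 3. Stack: [1, 3]
COMPARE_OP bool(<) → 1 vs 3 = True. Stack: [True]
POP_JUMP_IF_FALSE → pop True; no jump. Stack: []
LOAD_FAST u → push -6. Stack: [-6]
LOAD_CONST → push 10. Stack: [-6, 10]
BINARY_OP - → -6 - 10 = -16. Stack: [-16]
STORE_FAST u → u=-16. Stack: []
LOAD_FAST_LOAD_FAST u,a → push -16,27. Stack: [-16, 27]
BINARY_OP - → -16 - 27 = -43. Stack: [-43]
STORE_FAST u → u=-43. Stack: []
LOAD_FAST i → push 1. Stack: [1]
LOAD_CONST → push 1. Stack: [1, 1]
BINARY_OP + → 1 + 1 = 2. Stack: [2]
STORE_FAST i → i=2. Stack: []
LOAD_FAST i → push 2. Stack: [2]
LOAD_CONST → push 3. Stack: [2, 3]
COMPARE_OP bool(<) → 2 vs 3 = True. Stack: [True]
POP_JUMP_IF_FALSE → pop True; no jump. Stack: []
LOAD_FAST u → push -43. Stack: [-43]
LOAD_CONST → push 10. Stack: [-43, 10]
BINARY_OP - → -43 - 10 = -53. Stack: [-53]
STORE_FAST u → u=-53. Stack: []
LOAD_FAST_LOAD_FAST u,a → push -53,27. Stack: [-53, 27]
BINARY_OP - → -53 - 27 = -80. Stack: [-80]
STORE_FAST u → u=-80. Stack: []
LOAD_FAST i → push 2. Stack: [2]
LOAD_CONST → push 1. Stack: [2, 1]
BINARY_OP + → 2 + 1 = 3. Stack: [3]
STORE_FAST i → i=3. Stack: []
LOAD_FAST i → push 3. Stack: [3]
LOAD_CONST → push 3. Stack: [3, 3]
COMPARE_OP bool(<) → 3 vs 3 = False. Stack: [False]
POP_JUMP_IF_FALSE → pop False; jump. Stack: []
LOAD_FAST u → push -80. Stack: [-80]
RETURN_VALUE → return -80.

-80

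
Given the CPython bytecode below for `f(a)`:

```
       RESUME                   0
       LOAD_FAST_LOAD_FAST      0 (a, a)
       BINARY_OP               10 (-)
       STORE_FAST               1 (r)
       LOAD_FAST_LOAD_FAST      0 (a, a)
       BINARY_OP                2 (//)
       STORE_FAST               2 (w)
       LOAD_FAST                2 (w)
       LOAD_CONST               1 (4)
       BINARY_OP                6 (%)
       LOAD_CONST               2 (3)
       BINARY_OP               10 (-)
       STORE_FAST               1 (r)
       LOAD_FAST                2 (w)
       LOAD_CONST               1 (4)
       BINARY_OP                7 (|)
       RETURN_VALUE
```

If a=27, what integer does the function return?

5

LOAD_FAST_LOAD_FAST a,a → push 27,27. Stack: [27, 27]
BINARY_OP - → 27 - 27 = 0. Stack: [0]
STORE_FAST r → r=0. Stack: []
LOAD_FAST_LOAD_FAST a,a → push 27,27. Stack: [27, 27]
BINARY_OP // → 27 // 27 = 1. Stack: [1]
STORE_FAST w → w=1. Stack: []
LOAD_FAST w → push 1. Stack: [1]
LOAD_CONST → push 4. Stack: [1, 4]
BINARY_OP % → 1 % 4 = 1. Stack: [1]
LOAD_CONST → push 3. Stack: [1, 3]
BINARY_OP - → 1 - 3 = -2. Stack: [-2]
STORE_FAST r → r=-2. Stack: []
LOAD_FAST w → push 1. Stack: [1]
LOAD_CONST → push 4. Stack: [1, 4]
BINARY_OP | → 1 | 4 = 5. Stack: [5]
RETURN_VALUE → return 5.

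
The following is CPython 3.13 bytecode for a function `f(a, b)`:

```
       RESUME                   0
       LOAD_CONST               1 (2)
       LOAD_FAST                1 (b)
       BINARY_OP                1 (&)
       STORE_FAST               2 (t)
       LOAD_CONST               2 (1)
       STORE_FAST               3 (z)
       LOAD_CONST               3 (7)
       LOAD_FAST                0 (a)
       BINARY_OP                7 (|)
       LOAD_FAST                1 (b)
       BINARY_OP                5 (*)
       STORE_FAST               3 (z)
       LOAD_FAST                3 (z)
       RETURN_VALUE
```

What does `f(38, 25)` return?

LOAD_CONST → push 2. Stack: [2]
LOAD_FAST b → push 25. Stack: [2, 25]
BINARY_OP & → 2 & 25 = 0. Stack: [0]
STORE_FAST t → t=0. Stack: []
LOAD_CONST → push 1. Stack: [1]
STORE_FAST z → z=1. Stack: []
LOAD_CONST → push 7. Stack: [7]
LOAD_FAST a → push 38. Stack: [7, 38]
BINARY_OP | → 7 | 38 = 39. Stack: [39]
LOAD_FAST b → push 25. Stack: [39, 25]
BINARY_OP * → 39 * 25 = 975. Stack: [975]
STORE_FAST z → z=975. Stack: []
LOAD_FAST z → push 975. Stack: [975]
RETURN_VALUE → return 975.

975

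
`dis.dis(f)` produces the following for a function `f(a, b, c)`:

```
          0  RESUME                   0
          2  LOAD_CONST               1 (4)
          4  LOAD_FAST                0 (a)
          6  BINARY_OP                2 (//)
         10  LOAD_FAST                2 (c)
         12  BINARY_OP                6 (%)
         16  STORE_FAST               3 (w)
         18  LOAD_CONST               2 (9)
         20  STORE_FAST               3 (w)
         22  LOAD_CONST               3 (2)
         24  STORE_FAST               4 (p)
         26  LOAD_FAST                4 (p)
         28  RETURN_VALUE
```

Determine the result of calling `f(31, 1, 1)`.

LOAD_CONST → push 4. Stack: [4]
LOAD_FAST a → push 31. Stack: [4, 31]
BINARY_OP // → 4 // 31 = 0. Stack: [0]
LOAD_FAST c → push 1. Stack: [0, 1]
BINARY_OP % → 0 % 1 = 0. Stack: [0]
STORE_FAST w → w=0. Stack: []
LOAD_CONST → push 9. Stack: [9]
STORE_FAST w → w=9. Stack: []
LOAD_CONST → push 2. Stack: [2]
STORE_FAST p → p=2. Stack: []
LOAD_FAST p → push 2. Stack: [2]
RETURN_VALUE → return 2.

2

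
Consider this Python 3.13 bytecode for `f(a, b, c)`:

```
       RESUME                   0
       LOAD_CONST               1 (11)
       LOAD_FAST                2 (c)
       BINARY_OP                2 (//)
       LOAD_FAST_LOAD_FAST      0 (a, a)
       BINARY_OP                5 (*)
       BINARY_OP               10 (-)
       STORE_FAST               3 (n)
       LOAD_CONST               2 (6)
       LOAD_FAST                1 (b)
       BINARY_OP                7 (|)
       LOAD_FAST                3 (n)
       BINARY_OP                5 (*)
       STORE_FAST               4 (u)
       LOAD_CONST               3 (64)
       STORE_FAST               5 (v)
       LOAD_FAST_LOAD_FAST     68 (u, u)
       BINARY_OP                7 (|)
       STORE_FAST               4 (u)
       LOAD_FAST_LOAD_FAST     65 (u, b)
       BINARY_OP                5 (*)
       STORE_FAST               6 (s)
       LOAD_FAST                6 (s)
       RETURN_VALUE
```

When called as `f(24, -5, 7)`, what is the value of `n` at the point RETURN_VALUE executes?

LOAD_CONST → push 11. Stack: [11]
LOAD_FAST c → push 7. Stack: [11, 7]
BINARY_OP // → 11 // 7 = 1. Stack: [1]
LOAD_FAST_LOAD_FAST a,a → push 24,24. Stack: [1, 24, 24]
BINARY_OP * → 24 * 24 = 576. Stack: [1, 576]
BINARY_OP - → 1 - 576 = -575. Stack: [-575]
STORE_FAST n → n=-575. Stack: []
LOAD_CONST → push 6. Stack: [6]
LOAD_FAST b → push -5. Stack: [6, -5]
BINARY_OP | → 6 | -5 = -1. Stack: [-1]
LOAD_FAST n → push -575. Stack: [-1, -575]
BINARY_OP * → -1 * -575 = 575. Stack: [575]
STORE_FAST u → u=575. Stack: []
LOAD_CONST → push 64. Stack: [64]
STORE_FAST v → v=64. Stack: []
LOAD_FAST_LOAD_FAST u,u → push 575,575. Stack: [575, 575]
BINARY_OP | → 575 | 575 = 575. Stack: [575]
STORE_FAST u → u=575. Stack: []
LOAD_FAST_LOAD_FAST u,b → push 575,-5. Stack: [575, -5]
BINARY_OP * → 575 * -5 = -2875. Stack: [-2875]
STORE_FAST s → s=-2875. Stack: []
LOAD_FAST s → push -2875. Stack: [-2875]
RETURN_VALUE → return -2875.

-575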